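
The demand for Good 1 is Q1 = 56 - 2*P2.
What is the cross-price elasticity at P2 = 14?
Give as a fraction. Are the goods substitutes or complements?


dQ1/dP2 = -2
At P2 = 14: Q1 = 56 - 2*14 = 28
Exy = (dQ1/dP2)(P2/Q1) = -2 * 14 / 28 = -1
Since Exy < 0, the goods are complements.

-1 (complements)


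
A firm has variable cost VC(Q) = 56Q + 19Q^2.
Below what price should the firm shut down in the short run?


AVC(Q) = VC(Q)/Q = 56 + 19Q
AVC is increasing in Q, so minimum AVC is at Q -> 0+.
Min AVC = 56
The firm should shut down if P < 56.

56


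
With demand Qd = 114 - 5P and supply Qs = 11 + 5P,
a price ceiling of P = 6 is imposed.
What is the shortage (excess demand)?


At P = 6:
Qd = 114 - 5*6 = 84
Qs = 11 + 5*6 = 41
Shortage = Qd - Qs = 84 - 41 = 43

43


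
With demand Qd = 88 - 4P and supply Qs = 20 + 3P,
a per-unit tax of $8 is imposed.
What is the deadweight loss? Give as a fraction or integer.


Pre-tax equilibrium quantity: Q* = 344/7
Post-tax equilibrium quantity: Q_tax = 248/7
Reduction in quantity: Q* - Q_tax = 96/7
DWL = (1/2) * tax * (Q* - Q_tax)
DWL = (1/2) * 8 * 96/7 = 384/7

384/7


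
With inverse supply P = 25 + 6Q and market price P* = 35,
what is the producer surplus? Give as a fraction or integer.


Minimum supply price (at Q=0): P_min = 25
Quantity supplied at P* = 35:
Q* = (35 - 25)/6 = 5/3
PS = (1/2) * Q* * (P* - P_min)
PS = (1/2) * 5/3 * (35 - 25)
PS = (1/2) * 5/3 * 10 = 25/3

25/3


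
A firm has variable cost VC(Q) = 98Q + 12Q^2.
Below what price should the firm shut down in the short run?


AVC(Q) = VC(Q)/Q = 98 + 12Q
AVC is increasing in Q, so minimum AVC is at Q -> 0+.
Min AVC = 98
The firm should shut down if P < 98.

98


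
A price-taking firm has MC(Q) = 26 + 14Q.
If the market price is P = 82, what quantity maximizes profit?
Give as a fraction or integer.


In perfect competition, profit is maximized where P = MC.
82 = 26 + 14Q
56 = 14Q
Q* = 56/14 = 4

4


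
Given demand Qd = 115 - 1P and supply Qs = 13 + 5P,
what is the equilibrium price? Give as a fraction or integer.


At equilibrium, Qd = Qs.
115 - 1P = 13 + 5P
115 - 13 = 1P + 5P
102 = 6P
P* = 102/6 = 17

17


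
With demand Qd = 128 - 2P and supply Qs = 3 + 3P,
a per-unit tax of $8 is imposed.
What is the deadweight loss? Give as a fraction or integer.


Pre-tax equilibrium quantity: Q* = 78
Post-tax equilibrium quantity: Q_tax = 342/5
Reduction in quantity: Q* - Q_tax = 48/5
DWL = (1/2) * tax * (Q* - Q_tax)
DWL = (1/2) * 8 * 48/5 = 192/5

192/5


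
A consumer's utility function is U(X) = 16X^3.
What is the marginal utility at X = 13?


MU = dU/dX = 16*3*X^(3-1)
MU = 48*X^2
At X = 13:
MU = 48 * 13^2
MU = 48 * 169 = 8112

8112


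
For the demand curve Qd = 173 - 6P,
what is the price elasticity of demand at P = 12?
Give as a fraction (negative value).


dQ/dP = -6
At P = 12: Q = 173 - 6*12 = 101
E = (dQ/dP)(P/Q) = (-6)(12/101) = -72/101

-72/101


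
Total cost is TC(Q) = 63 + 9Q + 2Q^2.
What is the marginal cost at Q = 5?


MC = dTC/dQ = 9 + 2*2*Q
At Q = 5:
MC = 9 + 4*5
MC = 9 + 20 = 29

29


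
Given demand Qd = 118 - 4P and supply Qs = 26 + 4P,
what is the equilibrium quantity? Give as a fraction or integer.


First find equilibrium price:
118 - 4P = 26 + 4P
P* = 92/8 = 23/2
Then substitute into demand:
Q* = 118 - 4 * 23/2 = 72

72


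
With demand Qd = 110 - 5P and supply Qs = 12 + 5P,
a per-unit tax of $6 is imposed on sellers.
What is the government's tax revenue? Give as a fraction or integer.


With tax on sellers, new supply: Qs' = 12 + 5(P - 6)
= 5P - 18
New equilibrium quantity:
Q_new = 46
Tax revenue = tax * Q_new = 6 * 46 = 276

276


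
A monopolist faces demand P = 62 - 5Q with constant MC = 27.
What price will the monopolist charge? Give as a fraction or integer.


MR = 62 - 10Q
Set MR = MC: 62 - 10Q = 27
Q* = 7/2
Substitute into demand:
P* = 62 - 5*7/2 = 89/2

89/2


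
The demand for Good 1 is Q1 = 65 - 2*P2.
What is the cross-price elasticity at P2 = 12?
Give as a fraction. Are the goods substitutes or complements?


dQ1/dP2 = -2
At P2 = 12: Q1 = 65 - 2*12 = 41
Exy = (dQ1/dP2)(P2/Q1) = -2 * 12 / 41 = -24/41
Since Exy < 0, the goods are complements.

-24/41 (complements)


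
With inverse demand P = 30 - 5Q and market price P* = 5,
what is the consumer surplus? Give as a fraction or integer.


Maximum willingness to pay (at Q=0): P_max = 30
Quantity demanded at P* = 5:
Q* = (30 - 5)/5 = 5
CS = (1/2) * Q* * (P_max - P*)
CS = (1/2) * 5 * (30 - 5)
CS = (1/2) * 5 * 25 = 125/2

125/2


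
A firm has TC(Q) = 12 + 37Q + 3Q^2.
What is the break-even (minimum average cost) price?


AC(Q) = 12/Q + 37 + 3Q
To minimize: dAC/dQ = -12/Q^2 + 3 = 0
Q^2 = 12/3 = 4
Q* = 2
Min AC = 12/2 + 37 + 3*2
Min AC = 6 + 37 + 6 = 49

49


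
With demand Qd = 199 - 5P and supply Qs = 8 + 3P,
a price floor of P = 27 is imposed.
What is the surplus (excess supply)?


At P = 27:
Qd = 199 - 5*27 = 64
Qs = 8 + 3*27 = 89
Surplus = Qs - Qd = 89 - 64 = 25

25


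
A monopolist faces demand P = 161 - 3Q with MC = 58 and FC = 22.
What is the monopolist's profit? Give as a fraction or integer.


MR = MC: 161 - 6Q = 58
Q* = 103/6
P* = 161 - 3*103/6 = 219/2
Profit = (P* - MC)*Q* - FC
= (219/2 - 58)*103/6 - 22
= 103/2*103/6 - 22
= 10609/12 - 22 = 10345/12

10345/12


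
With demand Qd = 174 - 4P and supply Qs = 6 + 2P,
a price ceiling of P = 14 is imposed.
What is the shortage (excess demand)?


At P = 14:
Qd = 174 - 4*14 = 118
Qs = 6 + 2*14 = 34
Shortage = Qd - Qs = 118 - 34 = 84

84


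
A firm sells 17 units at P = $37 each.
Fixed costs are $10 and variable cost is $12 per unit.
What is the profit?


Total Revenue = P * Q = 37 * 17 = $629
Total Cost = FC + VC*Q = 10 + 12*17 = $214
Profit = TR - TC = 629 - 214 = $415

$415


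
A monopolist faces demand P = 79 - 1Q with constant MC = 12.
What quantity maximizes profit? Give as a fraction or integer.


TR = P*Q = (79 - 1Q)Q = 79Q - 1Q^2
MR = dTR/dQ = 79 - 2Q
Set MR = MC:
79 - 2Q = 12
67 = 2Q
Q* = 67/2 = 67/2

67/2


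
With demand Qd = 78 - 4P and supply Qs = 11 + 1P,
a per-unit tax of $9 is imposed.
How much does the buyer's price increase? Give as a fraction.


With a per-unit tax, the buyer's price increase depends on relative slopes.
Supply slope: d = 1, Demand slope: b = 4
Buyer's price increase = d * tax / (b + d)
= 1 * 9 / (4 + 1)
= 9 / 5 = 9/5

9/5


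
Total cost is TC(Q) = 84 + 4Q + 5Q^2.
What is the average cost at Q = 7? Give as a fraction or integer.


TC(7) = 84 + 4*7 + 5*7^2
TC(7) = 84 + 28 + 245 = 357
AC = TC/Q = 357/7 = 51

51


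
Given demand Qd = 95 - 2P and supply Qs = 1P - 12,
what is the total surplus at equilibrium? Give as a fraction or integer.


Find equilibrium: 95 - 2P = 1P - 12
95 + 12 = 3P
P* = 107/3 = 107/3
Q* = 1*107/3 - 12 = 71/3
Inverse demand: P = 95/2 - Q/2, so P_max = 95/2
Inverse supply: P = 12 + Q/1, so P_min = 12
CS = (1/2) * 71/3 * (95/2 - 107/3) = 5041/36
PS = (1/2) * 71/3 * (107/3 - 12) = 5041/18
TS = CS + PS = 5041/36 + 5041/18 = 5041/12

5041/12


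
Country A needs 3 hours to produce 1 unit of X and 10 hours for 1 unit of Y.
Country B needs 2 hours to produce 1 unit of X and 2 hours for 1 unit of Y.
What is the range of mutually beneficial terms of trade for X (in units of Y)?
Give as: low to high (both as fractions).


Opportunity cost of X for Country A = hours_X / hours_Y = 3/10 = 3/10 units of Y
Opportunity cost of X for Country B = hours_X / hours_Y = 2/2 = 1 units of Y
Terms of trade must be between the two opportunity costs.
Range: 3/10 to 1

3/10 to 1


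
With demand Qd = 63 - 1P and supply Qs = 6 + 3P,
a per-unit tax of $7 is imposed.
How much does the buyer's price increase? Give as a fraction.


With a per-unit tax, the buyer's price increase depends on relative slopes.
Supply slope: d = 3, Demand slope: b = 1
Buyer's price increase = d * tax / (b + d)
= 3 * 7 / (1 + 3)
= 21 / 4 = 21/4

21/4


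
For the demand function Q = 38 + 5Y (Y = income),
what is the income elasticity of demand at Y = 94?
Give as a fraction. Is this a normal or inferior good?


dQ/dY = 5
At Y = 94: Q = 38 + 5*94 = 508
Ey = (dQ/dY)(Y/Q) = 5 * 94 / 508 = 235/254
Since Ey > 0, this is a normal good.

235/254 (normal good)


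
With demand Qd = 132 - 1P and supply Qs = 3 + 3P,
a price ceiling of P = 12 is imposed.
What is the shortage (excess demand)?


At P = 12:
Qd = 132 - 1*12 = 120
Qs = 3 + 3*12 = 39
Shortage = Qd - Qs = 120 - 39 = 81

81


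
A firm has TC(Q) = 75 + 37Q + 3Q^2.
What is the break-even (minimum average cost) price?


AC(Q) = 75/Q + 37 + 3Q
To minimize: dAC/dQ = -75/Q^2 + 3 = 0
Q^2 = 75/3 = 25
Q* = 5
Min AC = 75/5 + 37 + 3*5
Min AC = 15 + 37 + 15 = 67

67


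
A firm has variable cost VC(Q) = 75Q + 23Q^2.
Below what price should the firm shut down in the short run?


AVC(Q) = VC(Q)/Q = 75 + 23Q
AVC is increasing in Q, so minimum AVC is at Q -> 0+.
Min AVC = 75
The firm should shut down if P < 75.

75


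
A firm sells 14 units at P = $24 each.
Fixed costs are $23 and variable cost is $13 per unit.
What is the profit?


Total Revenue = P * Q = 24 * 14 = $336
Total Cost = FC + VC*Q = 23 + 13*14 = $205
Profit = TR - TC = 336 - 205 = $131

$131


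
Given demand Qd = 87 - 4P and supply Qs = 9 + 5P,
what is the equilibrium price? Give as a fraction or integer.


At equilibrium, Qd = Qs.
87 - 4P = 9 + 5P
87 - 9 = 4P + 5P
78 = 9P
P* = 78/9 = 26/3

26/3


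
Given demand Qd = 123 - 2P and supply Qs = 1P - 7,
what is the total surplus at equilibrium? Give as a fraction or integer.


Find equilibrium: 123 - 2P = 1P - 7
123 + 7 = 3P
P* = 130/3 = 130/3
Q* = 1*130/3 - 7 = 109/3
Inverse demand: P = 123/2 - Q/2, so P_max = 123/2
Inverse supply: P = 7 + Q/1, so P_min = 7
CS = (1/2) * 109/3 * (123/2 - 130/3) = 11881/36
PS = (1/2) * 109/3 * (130/3 - 7) = 11881/18
TS = CS + PS = 11881/36 + 11881/18 = 11881/12

11881/12


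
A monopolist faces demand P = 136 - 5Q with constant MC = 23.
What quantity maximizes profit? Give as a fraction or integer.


TR = P*Q = (136 - 5Q)Q = 136Q - 5Q^2
MR = dTR/dQ = 136 - 10Q
Set MR = MC:
136 - 10Q = 23
113 = 10Q
Q* = 113/10 = 113/10

113/10


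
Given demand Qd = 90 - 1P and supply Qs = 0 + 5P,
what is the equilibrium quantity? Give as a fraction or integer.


First find equilibrium price:
90 - 1P = 0 + 5P
P* = 90/6 = 15
Then substitute into demand:
Q* = 90 - 1 * 15 = 75

75


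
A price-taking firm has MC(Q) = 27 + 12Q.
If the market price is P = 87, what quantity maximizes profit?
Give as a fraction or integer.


In perfect competition, profit is maximized where P = MC.
87 = 27 + 12Q
60 = 12Q
Q* = 60/12 = 5

5


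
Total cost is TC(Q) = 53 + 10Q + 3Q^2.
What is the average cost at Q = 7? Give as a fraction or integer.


TC(7) = 53 + 10*7 + 3*7^2
TC(7) = 53 + 70 + 147 = 270
AC = TC/Q = 270/7 = 270/7

270/7


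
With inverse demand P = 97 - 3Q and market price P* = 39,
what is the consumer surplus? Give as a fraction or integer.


Maximum willingness to pay (at Q=0): P_max = 97
Quantity demanded at P* = 39:
Q* = (97 - 39)/3 = 58/3
CS = (1/2) * Q* * (P_max - P*)
CS = (1/2) * 58/3 * (97 - 39)
CS = (1/2) * 58/3 * 58 = 1682/3

1682/3


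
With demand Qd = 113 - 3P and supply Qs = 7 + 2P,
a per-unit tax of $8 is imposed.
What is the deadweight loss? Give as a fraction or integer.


Pre-tax equilibrium quantity: Q* = 247/5
Post-tax equilibrium quantity: Q_tax = 199/5
Reduction in quantity: Q* - Q_tax = 48/5
DWL = (1/2) * tax * (Q* - Q_tax)
DWL = (1/2) * 8 * 48/5 = 192/5

192/5


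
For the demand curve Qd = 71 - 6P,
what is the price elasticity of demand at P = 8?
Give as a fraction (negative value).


dQ/dP = -6
At P = 8: Q = 71 - 6*8 = 23
E = (dQ/dP)(P/Q) = (-6)(8/23) = -48/23

-48/23


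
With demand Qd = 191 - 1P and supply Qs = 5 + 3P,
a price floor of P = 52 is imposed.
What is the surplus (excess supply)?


At P = 52:
Qd = 191 - 1*52 = 139
Qs = 5 + 3*52 = 161
Surplus = Qs - Qd = 161 - 139 = 22

22


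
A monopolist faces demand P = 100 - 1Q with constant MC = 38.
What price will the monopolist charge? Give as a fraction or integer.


MR = 100 - 2Q
Set MR = MC: 100 - 2Q = 38
Q* = 31
Substitute into demand:
P* = 100 - 1*31 = 69

69


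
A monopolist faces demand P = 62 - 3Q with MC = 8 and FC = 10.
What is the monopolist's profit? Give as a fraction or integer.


MR = MC: 62 - 6Q = 8
Q* = 9
P* = 62 - 3*9 = 35
Profit = (P* - MC)*Q* - FC
= (35 - 8)*9 - 10
= 27*9 - 10
= 243 - 10 = 233

233


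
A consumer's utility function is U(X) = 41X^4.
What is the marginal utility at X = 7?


MU = dU/dX = 41*4*X^(4-1)
MU = 164*X^3
At X = 7:
MU = 164 * 7^3
MU = 164 * 343 = 56252

56252


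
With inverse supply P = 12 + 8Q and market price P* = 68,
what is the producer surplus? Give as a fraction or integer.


Minimum supply price (at Q=0): P_min = 12
Quantity supplied at P* = 68:
Q* = (68 - 12)/8 = 7
PS = (1/2) * Q* * (P* - P_min)
PS = (1/2) * 7 * (68 - 12)
PS = (1/2) * 7 * 56 = 196

196


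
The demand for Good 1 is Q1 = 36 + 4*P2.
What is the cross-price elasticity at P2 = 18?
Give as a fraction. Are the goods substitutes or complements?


dQ1/dP2 = 4
At P2 = 18: Q1 = 36 + 4*18 = 108
Exy = (dQ1/dP2)(P2/Q1) = 4 * 18 / 108 = 2/3
Since Exy > 0, the goods are substitutes.

2/3 (substitutes)


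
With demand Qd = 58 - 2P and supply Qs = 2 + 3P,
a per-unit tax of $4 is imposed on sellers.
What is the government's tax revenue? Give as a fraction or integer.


With tax on sellers, new supply: Qs' = 2 + 3(P - 4)
= 3P - 10
New equilibrium quantity:
Q_new = 154/5
Tax revenue = tax * Q_new = 4 * 154/5 = 616/5

616/5


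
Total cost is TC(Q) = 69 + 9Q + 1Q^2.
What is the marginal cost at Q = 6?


MC = dTC/dQ = 9 + 2*1*Q
At Q = 6:
MC = 9 + 2*6
MC = 9 + 12 = 21

21


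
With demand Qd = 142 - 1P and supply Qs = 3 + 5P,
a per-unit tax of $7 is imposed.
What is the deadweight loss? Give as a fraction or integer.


Pre-tax equilibrium quantity: Q* = 713/6
Post-tax equilibrium quantity: Q_tax = 113
Reduction in quantity: Q* - Q_tax = 35/6
DWL = (1/2) * tax * (Q* - Q_tax)
DWL = (1/2) * 7 * 35/6 = 245/12

245/12


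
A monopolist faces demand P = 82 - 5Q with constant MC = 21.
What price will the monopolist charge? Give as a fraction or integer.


MR = 82 - 10Q
Set MR = MC: 82 - 10Q = 21
Q* = 61/10
Substitute into demand:
P* = 82 - 5*61/10 = 103/2

103/2


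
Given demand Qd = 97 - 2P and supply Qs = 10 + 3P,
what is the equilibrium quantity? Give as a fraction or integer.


First find equilibrium price:
97 - 2P = 10 + 3P
P* = 87/5 = 87/5
Then substitute into demand:
Q* = 97 - 2 * 87/5 = 311/5

311/5


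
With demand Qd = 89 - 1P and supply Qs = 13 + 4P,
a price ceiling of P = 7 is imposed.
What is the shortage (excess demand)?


At P = 7:
Qd = 89 - 1*7 = 82
Qs = 13 + 4*7 = 41
Shortage = Qd - Qs = 82 - 41 = 41

41


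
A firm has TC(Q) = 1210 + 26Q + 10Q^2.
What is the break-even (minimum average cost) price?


AC(Q) = 1210/Q + 26 + 10Q
To minimize: dAC/dQ = -1210/Q^2 + 10 = 0
Q^2 = 1210/10 = 121
Q* = 11
Min AC = 1210/11 + 26 + 10*11
Min AC = 110 + 26 + 110 = 246

246


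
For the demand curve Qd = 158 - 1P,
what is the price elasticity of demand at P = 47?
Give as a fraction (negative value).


dQ/dP = -1
At P = 47: Q = 158 - 1*47 = 111
E = (dQ/dP)(P/Q) = (-1)(47/111) = -47/111

-47/111


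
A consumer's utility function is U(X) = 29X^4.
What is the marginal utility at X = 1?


MU = dU/dX = 29*4*X^(4-1)
MU = 116*X^3
At X = 1:
MU = 116 * 1^3
MU = 116 * 1 = 116

116


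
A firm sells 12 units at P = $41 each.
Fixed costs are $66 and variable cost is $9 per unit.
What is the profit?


Total Revenue = P * Q = 41 * 12 = $492
Total Cost = FC + VC*Q = 66 + 9*12 = $174
Profit = TR - TC = 492 - 174 = $318

$318


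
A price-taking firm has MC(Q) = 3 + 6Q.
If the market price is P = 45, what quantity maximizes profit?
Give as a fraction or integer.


In perfect competition, profit is maximized where P = MC.
45 = 3 + 6Q
42 = 6Q
Q* = 42/6 = 7

7


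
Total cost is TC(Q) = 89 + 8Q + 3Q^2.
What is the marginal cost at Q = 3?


MC = dTC/dQ = 8 + 2*3*Q
At Q = 3:
MC = 8 + 6*3
MC = 8 + 18 = 26

26


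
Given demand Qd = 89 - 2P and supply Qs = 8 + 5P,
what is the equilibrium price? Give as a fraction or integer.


At equilibrium, Qd = Qs.
89 - 2P = 8 + 5P
89 - 8 = 2P + 5P
81 = 7P
P* = 81/7 = 81/7

81/7


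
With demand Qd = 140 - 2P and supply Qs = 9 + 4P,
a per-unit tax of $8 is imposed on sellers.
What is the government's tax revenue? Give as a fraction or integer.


With tax on sellers, new supply: Qs' = 9 + 4(P - 8)
= 4P - 23
New equilibrium quantity:
Q_new = 257/3
Tax revenue = tax * Q_new = 8 * 257/3 = 2056/3

2056/3


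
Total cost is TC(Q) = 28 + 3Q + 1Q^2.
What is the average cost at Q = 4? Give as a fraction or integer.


TC(4) = 28 + 3*4 + 1*4^2
TC(4) = 28 + 12 + 16 = 56
AC = TC/Q = 56/4 = 14

14


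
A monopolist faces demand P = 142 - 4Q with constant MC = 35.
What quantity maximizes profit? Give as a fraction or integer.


TR = P*Q = (142 - 4Q)Q = 142Q - 4Q^2
MR = dTR/dQ = 142 - 8Q
Set MR = MC:
142 - 8Q = 35
107 = 8Q
Q* = 107/8 = 107/8

107/8


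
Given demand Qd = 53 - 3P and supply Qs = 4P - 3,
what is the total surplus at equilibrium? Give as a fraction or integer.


Find equilibrium: 53 - 3P = 4P - 3
53 + 3 = 7P
P* = 56/7 = 8
Q* = 4*8 - 3 = 29
Inverse demand: P = 53/3 - Q/3, so P_max = 53/3
Inverse supply: P = 3/4 + Q/4, so P_min = 3/4
CS = (1/2) * 29 * (53/3 - 8) = 841/6
PS = (1/2) * 29 * (8 - 3/4) = 841/8
TS = CS + PS = 841/6 + 841/8 = 5887/24

5887/24


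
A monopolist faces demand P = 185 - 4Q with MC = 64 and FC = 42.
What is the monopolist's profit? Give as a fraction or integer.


MR = MC: 185 - 8Q = 64
Q* = 121/8
P* = 185 - 4*121/8 = 249/2
Profit = (P* - MC)*Q* - FC
= (249/2 - 64)*121/8 - 42
= 121/2*121/8 - 42
= 14641/16 - 42 = 13969/16

13969/16


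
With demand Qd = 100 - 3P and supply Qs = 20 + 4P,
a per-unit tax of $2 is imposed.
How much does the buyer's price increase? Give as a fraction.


With a per-unit tax, the buyer's price increase depends on relative slopes.
Supply slope: d = 4, Demand slope: b = 3
Buyer's price increase = d * tax / (b + d)
= 4 * 2 / (3 + 4)
= 8 / 7 = 8/7

8/7


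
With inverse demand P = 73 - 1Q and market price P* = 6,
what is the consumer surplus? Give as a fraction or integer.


Maximum willingness to pay (at Q=0): P_max = 73
Quantity demanded at P* = 6:
Q* = (73 - 6)/1 = 67
CS = (1/2) * Q* * (P_max - P*)
CS = (1/2) * 67 * (73 - 6)
CS = (1/2) * 67 * 67 = 4489/2

4489/2


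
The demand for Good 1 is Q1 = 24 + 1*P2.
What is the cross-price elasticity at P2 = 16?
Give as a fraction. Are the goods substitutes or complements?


dQ1/dP2 = 1
At P2 = 16: Q1 = 24 + 1*16 = 40
Exy = (dQ1/dP2)(P2/Q1) = 1 * 16 / 40 = 2/5
Since Exy > 0, the goods are substitutes.

2/5 (substitutes)


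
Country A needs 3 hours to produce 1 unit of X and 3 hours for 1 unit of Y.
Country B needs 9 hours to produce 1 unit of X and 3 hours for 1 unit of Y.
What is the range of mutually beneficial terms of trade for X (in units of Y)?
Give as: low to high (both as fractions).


Opportunity cost of X for Country A = hours_X / hours_Y = 3/3 = 1 units of Y
Opportunity cost of X for Country B = hours_X / hours_Y = 9/3 = 3 units of Y
Terms of trade must be between the two opportunity costs.
Range: 1 to 3

1 to 3


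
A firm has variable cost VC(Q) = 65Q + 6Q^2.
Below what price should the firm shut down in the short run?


AVC(Q) = VC(Q)/Q = 65 + 6Q
AVC is increasing in Q, so minimum AVC is at Q -> 0+.
Min AVC = 65
The firm should shut down if P < 65.

65


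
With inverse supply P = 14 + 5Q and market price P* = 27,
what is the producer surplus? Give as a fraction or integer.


Minimum supply price (at Q=0): P_min = 14
Quantity supplied at P* = 27:
Q* = (27 - 14)/5 = 13/5
PS = (1/2) * Q* * (P* - P_min)
PS = (1/2) * 13/5 * (27 - 14)
PS = (1/2) * 13/5 * 13 = 169/10

169/10


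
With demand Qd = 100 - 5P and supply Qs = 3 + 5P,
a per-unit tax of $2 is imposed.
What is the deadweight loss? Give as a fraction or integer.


Pre-tax equilibrium quantity: Q* = 103/2
Post-tax equilibrium quantity: Q_tax = 93/2
Reduction in quantity: Q* - Q_tax = 5
DWL = (1/2) * tax * (Q* - Q_tax)
DWL = (1/2) * 2 * 5 = 5

5


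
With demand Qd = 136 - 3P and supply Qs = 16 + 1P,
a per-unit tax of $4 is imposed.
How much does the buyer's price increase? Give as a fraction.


With a per-unit tax, the buyer's price increase depends on relative slopes.
Supply slope: d = 1, Demand slope: b = 3
Buyer's price increase = d * tax / (b + d)
= 1 * 4 / (3 + 1)
= 4 / 4 = 1

1


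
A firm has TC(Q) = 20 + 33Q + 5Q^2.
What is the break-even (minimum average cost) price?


AC(Q) = 20/Q + 33 + 5Q
To minimize: dAC/dQ = -20/Q^2 + 5 = 0
Q^2 = 20/5 = 4
Q* = 2
Min AC = 20/2 + 33 + 5*2
Min AC = 10 + 33 + 10 = 53

53


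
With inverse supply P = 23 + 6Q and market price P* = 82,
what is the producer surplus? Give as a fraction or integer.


Minimum supply price (at Q=0): P_min = 23
Quantity supplied at P* = 82:
Q* = (82 - 23)/6 = 59/6
PS = (1/2) * Q* * (P* - P_min)
PS = (1/2) * 59/6 * (82 - 23)
PS = (1/2) * 59/6 * 59 = 3481/12

3481/12


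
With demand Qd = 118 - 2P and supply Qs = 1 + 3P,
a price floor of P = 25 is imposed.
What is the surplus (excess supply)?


At P = 25:
Qd = 118 - 2*25 = 68
Qs = 1 + 3*25 = 76
Surplus = Qs - Qd = 76 - 68 = 8

8


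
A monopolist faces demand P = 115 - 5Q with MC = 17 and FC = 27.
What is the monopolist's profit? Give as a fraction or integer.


MR = MC: 115 - 10Q = 17
Q* = 49/5
P* = 115 - 5*49/5 = 66
Profit = (P* - MC)*Q* - FC
= (66 - 17)*49/5 - 27
= 49*49/5 - 27
= 2401/5 - 27 = 2266/5

2266/5


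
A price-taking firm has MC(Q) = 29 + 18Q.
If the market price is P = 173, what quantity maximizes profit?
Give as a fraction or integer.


In perfect competition, profit is maximized where P = MC.
173 = 29 + 18Q
144 = 18Q
Q* = 144/18 = 8

8


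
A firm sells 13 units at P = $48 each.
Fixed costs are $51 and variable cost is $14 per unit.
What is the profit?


Total Revenue = P * Q = 48 * 13 = $624
Total Cost = FC + VC*Q = 51 + 14*13 = $233
Profit = TR - TC = 624 - 233 = $391

$391


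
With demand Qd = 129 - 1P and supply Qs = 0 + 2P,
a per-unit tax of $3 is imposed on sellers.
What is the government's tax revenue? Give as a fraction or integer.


With tax on sellers, new supply: Qs' = 0 + 2(P - 3)
= 2P - 6
New equilibrium quantity:
Q_new = 84
Tax revenue = tax * Q_new = 3 * 84 = 252

252


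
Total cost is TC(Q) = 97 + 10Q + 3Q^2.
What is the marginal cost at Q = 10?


MC = dTC/dQ = 10 + 2*3*Q
At Q = 10:
MC = 10 + 6*10
MC = 10 + 60 = 70

70


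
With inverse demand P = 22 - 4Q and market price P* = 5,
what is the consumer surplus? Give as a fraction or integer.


Maximum willingness to pay (at Q=0): P_max = 22
Quantity demanded at P* = 5:
Q* = (22 - 5)/4 = 17/4
CS = (1/2) * Q* * (P_max - P*)
CS = (1/2) * 17/4 * (22 - 5)
CS = (1/2) * 17/4 * 17 = 289/8

289/8


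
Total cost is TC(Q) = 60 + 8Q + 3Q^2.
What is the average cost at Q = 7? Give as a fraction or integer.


TC(7) = 60 + 8*7 + 3*7^2
TC(7) = 60 + 56 + 147 = 263
AC = TC/Q = 263/7 = 263/7

263/7


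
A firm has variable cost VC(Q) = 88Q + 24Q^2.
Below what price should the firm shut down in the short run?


AVC(Q) = VC(Q)/Q = 88 + 24Q
AVC is increasing in Q, so minimum AVC is at Q -> 0+.
Min AVC = 88
The firm should shut down if P < 88.

88


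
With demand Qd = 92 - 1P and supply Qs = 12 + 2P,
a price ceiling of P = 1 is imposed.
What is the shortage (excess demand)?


At P = 1:
Qd = 92 - 1*1 = 91
Qs = 12 + 2*1 = 14
Shortage = Qd - Qs = 91 - 14 = 77

77


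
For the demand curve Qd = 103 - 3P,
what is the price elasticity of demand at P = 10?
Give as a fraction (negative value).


dQ/dP = -3
At P = 10: Q = 103 - 3*10 = 73
E = (dQ/dP)(P/Q) = (-3)(10/73) = -30/73

-30/73


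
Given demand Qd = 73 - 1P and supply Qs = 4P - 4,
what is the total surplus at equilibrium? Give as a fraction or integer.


Find equilibrium: 73 - 1P = 4P - 4
73 + 4 = 5P
P* = 77/5 = 77/5
Q* = 4*77/5 - 4 = 288/5
Inverse demand: P = 73 - Q/1, so P_max = 73
Inverse supply: P = 1 + Q/4, so P_min = 1
CS = (1/2) * 288/5 * (73 - 77/5) = 41472/25
PS = (1/2) * 288/5 * (77/5 - 1) = 10368/25
TS = CS + PS = 41472/25 + 10368/25 = 10368/5

10368/5


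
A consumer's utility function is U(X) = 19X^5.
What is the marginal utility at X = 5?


MU = dU/dX = 19*5*X^(5-1)
MU = 95*X^4
At X = 5:
MU = 95 * 5^4
MU = 95 * 625 = 59375

59375


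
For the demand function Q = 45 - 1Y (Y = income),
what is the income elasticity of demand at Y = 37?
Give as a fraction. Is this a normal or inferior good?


dQ/dY = -1
At Y = 37: Q = 45 - 1*37 = 8
Ey = (dQ/dY)(Y/Q) = -1 * 37 / 8 = -37/8
Since Ey < 0, this is a inferior good.

-37/8 (inferior good)


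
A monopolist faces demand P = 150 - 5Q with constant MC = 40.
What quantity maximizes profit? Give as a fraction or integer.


TR = P*Q = (150 - 5Q)Q = 150Q - 5Q^2
MR = dTR/dQ = 150 - 10Q
Set MR = MC:
150 - 10Q = 40
110 = 10Q
Q* = 110/10 = 11

11


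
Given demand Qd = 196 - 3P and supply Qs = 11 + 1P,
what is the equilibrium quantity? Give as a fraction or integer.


First find equilibrium price:
196 - 3P = 11 + 1P
P* = 185/4 = 185/4
Then substitute into demand:
Q* = 196 - 3 * 185/4 = 229/4

229/4


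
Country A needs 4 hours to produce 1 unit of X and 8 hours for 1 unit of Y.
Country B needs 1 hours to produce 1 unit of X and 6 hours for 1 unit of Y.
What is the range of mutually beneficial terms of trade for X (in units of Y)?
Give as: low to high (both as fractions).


Opportunity cost of X for Country A = hours_X / hours_Y = 4/8 = 1/2 units of Y
Opportunity cost of X for Country B = hours_X / hours_Y = 1/6 = 1/6 units of Y
Terms of trade must be between the two opportunity costs.
Range: 1/6 to 1/2

1/6 to 1/2


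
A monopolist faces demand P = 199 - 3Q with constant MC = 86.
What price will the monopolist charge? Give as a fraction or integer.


MR = 199 - 6Q
Set MR = MC: 199 - 6Q = 86
Q* = 113/6
Substitute into demand:
P* = 199 - 3*113/6 = 285/2

285/2


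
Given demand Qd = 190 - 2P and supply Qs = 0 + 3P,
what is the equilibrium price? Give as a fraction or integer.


At equilibrium, Qd = Qs.
190 - 2P = 0 + 3P
190 - 0 = 2P + 3P
190 = 5P
P* = 190/5 = 38

38


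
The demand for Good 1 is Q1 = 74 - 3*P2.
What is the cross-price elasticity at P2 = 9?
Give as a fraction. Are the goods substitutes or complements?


dQ1/dP2 = -3
At P2 = 9: Q1 = 74 - 3*9 = 47
Exy = (dQ1/dP2)(P2/Q1) = -3 * 9 / 47 = -27/47
Since Exy < 0, the goods are complements.

-27/47 (complements)


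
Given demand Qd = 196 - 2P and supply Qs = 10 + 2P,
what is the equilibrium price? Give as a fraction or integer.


At equilibrium, Qd = Qs.
196 - 2P = 10 + 2P
196 - 10 = 2P + 2P
186 = 4P
P* = 186/4 = 93/2

93/2


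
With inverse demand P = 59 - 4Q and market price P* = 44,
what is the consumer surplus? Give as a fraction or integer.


Maximum willingness to pay (at Q=0): P_max = 59
Quantity demanded at P* = 44:
Q* = (59 - 44)/4 = 15/4
CS = (1/2) * Q* * (P_max - P*)
CS = (1/2) * 15/4 * (59 - 44)
CS = (1/2) * 15/4 * 15 = 225/8

225/8


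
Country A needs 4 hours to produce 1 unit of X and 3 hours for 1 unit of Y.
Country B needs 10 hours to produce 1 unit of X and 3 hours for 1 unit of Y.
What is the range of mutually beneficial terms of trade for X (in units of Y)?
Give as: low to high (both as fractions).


Opportunity cost of X for Country A = hours_X / hours_Y = 4/3 = 4/3 units of Y
Opportunity cost of X for Country B = hours_X / hours_Y = 10/3 = 10/3 units of Y
Terms of trade must be between the two opportunity costs.
Range: 4/3 to 10/3

4/3 to 10/3


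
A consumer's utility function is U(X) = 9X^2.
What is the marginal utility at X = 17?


MU = dU/dX = 9*2*X^(2-1)
MU = 18*X^1
At X = 17:
MU = 18 * 17^1
MU = 18 * 17 = 306

306


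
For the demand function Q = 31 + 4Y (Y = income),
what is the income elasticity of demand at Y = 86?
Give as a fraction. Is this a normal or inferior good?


dQ/dY = 4
At Y = 86: Q = 31 + 4*86 = 375
Ey = (dQ/dY)(Y/Q) = 4 * 86 / 375 = 344/375
Since Ey > 0, this is a normal good.

344/375 (normal good)


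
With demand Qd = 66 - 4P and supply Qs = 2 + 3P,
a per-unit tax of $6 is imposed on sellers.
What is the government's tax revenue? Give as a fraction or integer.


With tax on sellers, new supply: Qs' = 2 + 3(P - 6)
= 3P - 16
New equilibrium quantity:
Q_new = 134/7
Tax revenue = tax * Q_new = 6 * 134/7 = 804/7

804/7


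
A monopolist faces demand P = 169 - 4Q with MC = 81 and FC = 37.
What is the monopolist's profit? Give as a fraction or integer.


MR = MC: 169 - 8Q = 81
Q* = 11
P* = 169 - 4*11 = 125
Profit = (P* - MC)*Q* - FC
= (125 - 81)*11 - 37
= 44*11 - 37
= 484 - 37 = 447

447


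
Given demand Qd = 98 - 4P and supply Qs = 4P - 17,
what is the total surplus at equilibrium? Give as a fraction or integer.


Find equilibrium: 98 - 4P = 4P - 17
98 + 17 = 8P
P* = 115/8 = 115/8
Q* = 4*115/8 - 17 = 81/2
Inverse demand: P = 49/2 - Q/4, so P_max = 49/2
Inverse supply: P = 17/4 + Q/4, so P_min = 17/4
CS = (1/2) * 81/2 * (49/2 - 115/8) = 6561/32
PS = (1/2) * 81/2 * (115/8 - 17/4) = 6561/32
TS = CS + PS = 6561/32 + 6561/32 = 6561/16

6561/16


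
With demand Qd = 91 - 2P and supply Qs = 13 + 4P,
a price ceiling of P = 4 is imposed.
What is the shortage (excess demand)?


At P = 4:
Qd = 91 - 2*4 = 83
Qs = 13 + 4*4 = 29
Shortage = Qd - Qs = 83 - 29 = 54

54


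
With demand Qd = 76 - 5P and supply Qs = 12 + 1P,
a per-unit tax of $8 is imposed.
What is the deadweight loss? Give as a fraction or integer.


Pre-tax equilibrium quantity: Q* = 68/3
Post-tax equilibrium quantity: Q_tax = 16
Reduction in quantity: Q* - Q_tax = 20/3
DWL = (1/2) * tax * (Q* - Q_tax)
DWL = (1/2) * 8 * 20/3 = 80/3

80/3


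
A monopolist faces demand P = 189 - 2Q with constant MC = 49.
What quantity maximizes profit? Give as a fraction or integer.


TR = P*Q = (189 - 2Q)Q = 189Q - 2Q^2
MR = dTR/dQ = 189 - 4Q
Set MR = MC:
189 - 4Q = 49
140 = 4Q
Q* = 140/4 = 35

35


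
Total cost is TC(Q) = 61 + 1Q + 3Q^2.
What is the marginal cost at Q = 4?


MC = dTC/dQ = 1 + 2*3*Q
At Q = 4:
MC = 1 + 6*4
MC = 1 + 24 = 25

25


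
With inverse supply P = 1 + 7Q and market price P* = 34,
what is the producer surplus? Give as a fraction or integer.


Minimum supply price (at Q=0): P_min = 1
Quantity supplied at P* = 34:
Q* = (34 - 1)/7 = 33/7
PS = (1/2) * Q* * (P* - P_min)
PS = (1/2) * 33/7 * (34 - 1)
PS = (1/2) * 33/7 * 33 = 1089/14

1089/14


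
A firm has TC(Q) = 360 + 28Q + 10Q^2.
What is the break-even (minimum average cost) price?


AC(Q) = 360/Q + 28 + 10Q
To minimize: dAC/dQ = -360/Q^2 + 10 = 0
Q^2 = 360/10 = 36
Q* = 6
Min AC = 360/6 + 28 + 10*6
Min AC = 60 + 28 + 60 = 148

148


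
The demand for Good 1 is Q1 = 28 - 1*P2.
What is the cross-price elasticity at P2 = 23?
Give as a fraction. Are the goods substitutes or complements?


dQ1/dP2 = -1
At P2 = 23: Q1 = 28 - 1*23 = 5
Exy = (dQ1/dP2)(P2/Q1) = -1 * 23 / 5 = -23/5
Since Exy < 0, the goods are complements.

-23/5 (complements)


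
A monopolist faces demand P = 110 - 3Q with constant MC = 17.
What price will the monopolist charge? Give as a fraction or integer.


MR = 110 - 6Q
Set MR = MC: 110 - 6Q = 17
Q* = 31/2
Substitute into demand:
P* = 110 - 3*31/2 = 127/2

127/2


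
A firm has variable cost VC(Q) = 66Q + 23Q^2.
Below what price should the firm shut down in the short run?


AVC(Q) = VC(Q)/Q = 66 + 23Q
AVC is increasing in Q, so minimum AVC is at Q -> 0+.
Min AVC = 66
The firm should shut down if P < 66.

66


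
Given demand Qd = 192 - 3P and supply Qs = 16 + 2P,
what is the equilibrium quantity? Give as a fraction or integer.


First find equilibrium price:
192 - 3P = 16 + 2P
P* = 176/5 = 176/5
Then substitute into demand:
Q* = 192 - 3 * 176/5 = 432/5

432/5


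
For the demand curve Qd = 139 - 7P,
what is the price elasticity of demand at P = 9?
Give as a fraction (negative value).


dQ/dP = -7
At P = 9: Q = 139 - 7*9 = 76
E = (dQ/dP)(P/Q) = (-7)(9/76) = -63/76

-63/76


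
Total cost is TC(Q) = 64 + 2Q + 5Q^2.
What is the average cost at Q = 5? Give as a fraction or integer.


TC(5) = 64 + 2*5 + 5*5^2
TC(5) = 64 + 10 + 125 = 199
AC = TC/Q = 199/5 = 199/5

199/5


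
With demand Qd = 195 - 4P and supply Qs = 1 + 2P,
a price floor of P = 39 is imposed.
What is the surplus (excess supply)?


At P = 39:
Qd = 195 - 4*39 = 39
Qs = 1 + 2*39 = 79
Surplus = Qs - Qd = 79 - 39 = 40

40


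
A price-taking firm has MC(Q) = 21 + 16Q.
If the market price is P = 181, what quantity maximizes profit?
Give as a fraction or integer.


In perfect competition, profit is maximized where P = MC.
181 = 21 + 16Q
160 = 16Q
Q* = 160/16 = 10

10


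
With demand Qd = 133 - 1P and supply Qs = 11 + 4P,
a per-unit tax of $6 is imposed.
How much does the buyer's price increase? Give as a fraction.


With a per-unit tax, the buyer's price increase depends on relative slopes.
Supply slope: d = 4, Demand slope: b = 1
Buyer's price increase = d * tax / (b + d)
= 4 * 6 / (1 + 4)
= 24 / 5 = 24/5

24/5


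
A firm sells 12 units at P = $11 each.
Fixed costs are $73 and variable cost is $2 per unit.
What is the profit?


Total Revenue = P * Q = 11 * 12 = $132
Total Cost = FC + VC*Q = 73 + 2*12 = $97
Profit = TR - TC = 132 - 97 = $35

$35


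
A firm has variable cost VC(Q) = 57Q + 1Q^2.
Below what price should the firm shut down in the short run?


AVC(Q) = VC(Q)/Q = 57 + 1Q
AVC is increasing in Q, so minimum AVC is at Q -> 0+.
Min AVC = 57
The firm should shut down if P < 57.

57


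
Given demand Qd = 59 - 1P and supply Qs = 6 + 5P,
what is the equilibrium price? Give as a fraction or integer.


At equilibrium, Qd = Qs.
59 - 1P = 6 + 5P
59 - 6 = 1P + 5P
53 = 6P
P* = 53/6 = 53/6

53/6


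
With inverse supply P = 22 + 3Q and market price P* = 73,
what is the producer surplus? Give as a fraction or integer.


Minimum supply price (at Q=0): P_min = 22
Quantity supplied at P* = 73:
Q* = (73 - 22)/3 = 17
PS = (1/2) * Q* * (P* - P_min)
PS = (1/2) * 17 * (73 - 22)
PS = (1/2) * 17 * 51 = 867/2

867/2


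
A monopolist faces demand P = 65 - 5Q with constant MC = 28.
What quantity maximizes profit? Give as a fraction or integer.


TR = P*Q = (65 - 5Q)Q = 65Q - 5Q^2
MR = dTR/dQ = 65 - 10Q
Set MR = MC:
65 - 10Q = 28
37 = 10Q
Q* = 37/10 = 37/10

37/10


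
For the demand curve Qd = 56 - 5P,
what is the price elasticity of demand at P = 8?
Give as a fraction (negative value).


dQ/dP = -5
At P = 8: Q = 56 - 5*8 = 16
E = (dQ/dP)(P/Q) = (-5)(8/16) = -5/2

-5/2


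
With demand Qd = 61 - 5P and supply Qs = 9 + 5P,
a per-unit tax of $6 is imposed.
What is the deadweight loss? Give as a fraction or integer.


Pre-tax equilibrium quantity: Q* = 35
Post-tax equilibrium quantity: Q_tax = 20
Reduction in quantity: Q* - Q_tax = 15
DWL = (1/2) * tax * (Q* - Q_tax)
DWL = (1/2) * 6 * 15 = 45

45


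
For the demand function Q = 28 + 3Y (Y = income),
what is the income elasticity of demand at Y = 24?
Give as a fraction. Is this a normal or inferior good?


dQ/dY = 3
At Y = 24: Q = 28 + 3*24 = 100
Ey = (dQ/dY)(Y/Q) = 3 * 24 / 100 = 18/25
Since Ey > 0, this is a normal good.

18/25 (normal good)


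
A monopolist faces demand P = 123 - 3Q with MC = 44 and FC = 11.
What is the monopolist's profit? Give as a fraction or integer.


MR = MC: 123 - 6Q = 44
Q* = 79/6
P* = 123 - 3*79/6 = 167/2
Profit = (P* - MC)*Q* - FC
= (167/2 - 44)*79/6 - 11
= 79/2*79/6 - 11
= 6241/12 - 11 = 6109/12

6109/12


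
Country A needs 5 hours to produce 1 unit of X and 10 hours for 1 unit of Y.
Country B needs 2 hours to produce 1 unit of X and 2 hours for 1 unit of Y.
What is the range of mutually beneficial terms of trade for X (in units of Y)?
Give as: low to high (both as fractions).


Opportunity cost of X for Country A = hours_X / hours_Y = 5/10 = 1/2 units of Y
Opportunity cost of X for Country B = hours_X / hours_Y = 2/2 = 1 units of Y
Terms of trade must be between the two opportunity costs.
Range: 1/2 to 1

1/2 to 1


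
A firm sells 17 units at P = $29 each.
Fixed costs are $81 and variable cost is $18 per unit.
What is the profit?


Total Revenue = P * Q = 29 * 17 = $493
Total Cost = FC + VC*Q = 81 + 18*17 = $387
Profit = TR - TC = 493 - 387 = $106

$106


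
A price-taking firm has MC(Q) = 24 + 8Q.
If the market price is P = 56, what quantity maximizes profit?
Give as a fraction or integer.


In perfect competition, profit is maximized where P = MC.
56 = 24 + 8Q
32 = 8Q
Q* = 32/8 = 4

4


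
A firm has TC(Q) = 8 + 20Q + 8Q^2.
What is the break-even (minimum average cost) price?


AC(Q) = 8/Q + 20 + 8Q
To minimize: dAC/dQ = -8/Q^2 + 8 = 0
Q^2 = 8/8 = 1
Q* = 1
Min AC = 8/1 + 20 + 8*1
Min AC = 8 + 20 + 8 = 36

36


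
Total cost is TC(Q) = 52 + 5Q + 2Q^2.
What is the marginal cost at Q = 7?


MC = dTC/dQ = 5 + 2*2*Q
At Q = 7:
MC = 5 + 4*7
MC = 5 + 28 = 33

33


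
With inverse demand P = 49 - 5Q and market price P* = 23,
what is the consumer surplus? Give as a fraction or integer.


Maximum willingness to pay (at Q=0): P_max = 49
Quantity demanded at P* = 23:
Q* = (49 - 23)/5 = 26/5
CS = (1/2) * Q* * (P_max - P*)
CS = (1/2) * 26/5 * (49 - 23)
CS = (1/2) * 26/5 * 26 = 338/5

338/5


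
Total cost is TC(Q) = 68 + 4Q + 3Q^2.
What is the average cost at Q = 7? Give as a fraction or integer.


TC(7) = 68 + 4*7 + 3*7^2
TC(7) = 68 + 28 + 147 = 243
AC = TC/Q = 243/7 = 243/7

243/7


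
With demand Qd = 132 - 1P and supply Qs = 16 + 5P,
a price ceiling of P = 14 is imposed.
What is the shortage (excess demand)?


At P = 14:
Qd = 132 - 1*14 = 118
Qs = 16 + 5*14 = 86
Shortage = Qd - Qs = 118 - 86 = 32

32


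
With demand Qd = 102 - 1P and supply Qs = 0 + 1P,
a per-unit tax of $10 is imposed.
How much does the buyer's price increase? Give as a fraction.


With a per-unit tax, the buyer's price increase depends on relative slopes.
Supply slope: d = 1, Demand slope: b = 1
Buyer's price increase = d * tax / (b + d)
= 1 * 10 / (1 + 1)
= 10 / 2 = 5

5


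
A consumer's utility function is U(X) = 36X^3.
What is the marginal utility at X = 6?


MU = dU/dX = 36*3*X^(3-1)
MU = 108*X^2
At X = 6:
MU = 108 * 6^2
MU = 108 * 36 = 3888

3888


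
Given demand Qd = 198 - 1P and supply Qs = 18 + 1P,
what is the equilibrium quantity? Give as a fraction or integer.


First find equilibrium price:
198 - 1P = 18 + 1P
P* = 180/2 = 90
Then substitute into demand:
Q* = 198 - 1 * 90 = 108

108


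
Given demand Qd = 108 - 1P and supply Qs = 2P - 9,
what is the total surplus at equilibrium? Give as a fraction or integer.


Find equilibrium: 108 - 1P = 2P - 9
108 + 9 = 3P
P* = 117/3 = 39
Q* = 2*39 - 9 = 69
Inverse demand: P = 108 - Q/1, so P_max = 108
Inverse supply: P = 9/2 + Q/2, so P_min = 9/2
CS = (1/2) * 69 * (108 - 39) = 4761/2
PS = (1/2) * 69 * (39 - 9/2) = 4761/4
TS = CS + PS = 4761/2 + 4761/4 = 14283/4

14283/4


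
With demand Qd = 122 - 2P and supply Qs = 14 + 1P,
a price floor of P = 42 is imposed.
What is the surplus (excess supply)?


At P = 42:
Qd = 122 - 2*42 = 38
Qs = 14 + 1*42 = 56
Surplus = Qs - Qd = 56 - 38 = 18

18


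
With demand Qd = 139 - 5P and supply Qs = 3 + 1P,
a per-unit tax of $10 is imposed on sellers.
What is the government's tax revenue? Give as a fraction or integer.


With tax on sellers, new supply: Qs' = 3 + 1(P - 10)
= 1P - 7
New equilibrium quantity:
Q_new = 52/3
Tax revenue = tax * Q_new = 10 * 52/3 = 520/3

520/3


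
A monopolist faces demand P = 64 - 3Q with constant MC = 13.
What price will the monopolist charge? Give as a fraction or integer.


MR = 64 - 6Q
Set MR = MC: 64 - 6Q = 13
Q* = 17/2
Substitute into demand:
P* = 64 - 3*17/2 = 77/2

77/2
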